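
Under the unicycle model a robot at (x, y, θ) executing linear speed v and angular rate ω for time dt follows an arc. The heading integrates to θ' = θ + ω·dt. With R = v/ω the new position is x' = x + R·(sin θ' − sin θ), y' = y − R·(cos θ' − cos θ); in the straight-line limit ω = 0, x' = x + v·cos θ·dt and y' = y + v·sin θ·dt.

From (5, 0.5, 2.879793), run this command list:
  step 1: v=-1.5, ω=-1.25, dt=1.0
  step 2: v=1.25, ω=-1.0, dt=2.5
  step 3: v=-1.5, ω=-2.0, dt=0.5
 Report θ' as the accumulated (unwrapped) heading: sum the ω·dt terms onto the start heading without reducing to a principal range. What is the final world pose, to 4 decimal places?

step 1: θ'=1.6298 (R=1.2000) → pose (5.8873, -0.5884, 1.6298)
step 2: θ'=-0.8702 (R=-1.2500) → pose (8.0907, 0.2912, -0.8702)
step 3: θ'=-1.8702 (R=0.7500) → pose (7.9474, 0.9959, -1.8702)

(7.9474, 0.9959, -1.8702)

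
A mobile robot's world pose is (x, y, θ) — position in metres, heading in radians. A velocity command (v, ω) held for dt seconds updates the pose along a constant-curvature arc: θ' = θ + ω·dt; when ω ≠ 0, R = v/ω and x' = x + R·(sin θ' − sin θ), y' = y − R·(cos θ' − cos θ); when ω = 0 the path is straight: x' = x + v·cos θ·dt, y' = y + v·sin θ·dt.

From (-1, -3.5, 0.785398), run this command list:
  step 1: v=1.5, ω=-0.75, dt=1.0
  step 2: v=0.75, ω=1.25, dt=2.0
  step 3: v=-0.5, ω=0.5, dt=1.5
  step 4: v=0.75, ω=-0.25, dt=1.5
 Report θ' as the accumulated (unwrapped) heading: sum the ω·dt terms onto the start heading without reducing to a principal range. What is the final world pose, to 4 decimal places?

step 1: θ'=0.0354 (R=-2.0000) → pose (0.3434, -2.9155, 0.0354)
step 2: θ'=2.5354 (R=0.6000) → pose (0.6640, -1.8227, 2.5354)
step 3: θ'=3.2854 (R=-1.0000) → pose (1.3771, -1.9906, 3.2854)
step 4: θ'=2.9104 (R=-3.0000) → pose (0.2597, -1.9418, 2.9104)

(0.2597, -1.9418, 2.9104)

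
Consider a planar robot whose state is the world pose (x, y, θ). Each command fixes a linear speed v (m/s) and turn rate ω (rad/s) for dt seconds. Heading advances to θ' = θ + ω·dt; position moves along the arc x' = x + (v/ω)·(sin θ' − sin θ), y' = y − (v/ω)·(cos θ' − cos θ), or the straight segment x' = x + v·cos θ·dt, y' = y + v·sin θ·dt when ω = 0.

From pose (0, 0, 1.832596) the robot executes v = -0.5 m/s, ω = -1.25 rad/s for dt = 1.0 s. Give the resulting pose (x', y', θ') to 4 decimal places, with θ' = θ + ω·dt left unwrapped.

(-0.1663, -0.4375, 0.5826)

θ' = 1.8326 + -1.25·1.0 = 0.5826
R = v/ω = -0.5/-1.25 = 0.4000
x' = 0 + 0.4000·(sin 0.5826 − sin 1.8326) = -0.1663
y' = 0 − 0.4000·(cos 0.5826 − cos 1.8326) = -0.4375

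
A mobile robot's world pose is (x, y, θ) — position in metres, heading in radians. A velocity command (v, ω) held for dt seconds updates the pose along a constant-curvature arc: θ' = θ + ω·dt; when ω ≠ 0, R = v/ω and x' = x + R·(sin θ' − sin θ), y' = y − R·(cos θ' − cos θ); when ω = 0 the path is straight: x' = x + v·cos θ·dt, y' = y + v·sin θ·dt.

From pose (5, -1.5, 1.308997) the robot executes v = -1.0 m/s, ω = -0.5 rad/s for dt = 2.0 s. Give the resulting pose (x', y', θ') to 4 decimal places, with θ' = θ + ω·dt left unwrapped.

(3.6764, -2.8876, 0.3090)

θ' = 1.3090 + -0.5·2.0 = 0.3090
R = v/ω = -1.0/-0.5 = 2.0000
x' = 5 + 2.0000·(sin 0.3090 − sin 1.3090) = 3.6764
y' = -1.5 − 2.0000·(cos 0.3090 − cos 1.3090) = -2.8876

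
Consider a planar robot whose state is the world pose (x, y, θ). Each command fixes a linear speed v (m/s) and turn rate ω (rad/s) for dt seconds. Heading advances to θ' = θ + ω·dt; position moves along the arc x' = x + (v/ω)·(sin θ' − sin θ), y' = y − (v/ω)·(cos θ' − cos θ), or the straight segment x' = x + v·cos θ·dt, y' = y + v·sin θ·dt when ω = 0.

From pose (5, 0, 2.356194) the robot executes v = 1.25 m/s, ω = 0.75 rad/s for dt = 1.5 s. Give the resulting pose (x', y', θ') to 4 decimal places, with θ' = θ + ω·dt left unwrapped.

(3.2663, 0.3930, 3.4812)

θ' = 2.3562 + 0.75·1.5 = 3.4812
R = v/ω = 1.25/0.75 = 1.6667
x' = 5 + 1.6667·(sin 3.4812 − sin 2.3562) = 3.2663
y' = 0 − 1.6667·(cos 3.4812 − cos 2.3562) = 0.3930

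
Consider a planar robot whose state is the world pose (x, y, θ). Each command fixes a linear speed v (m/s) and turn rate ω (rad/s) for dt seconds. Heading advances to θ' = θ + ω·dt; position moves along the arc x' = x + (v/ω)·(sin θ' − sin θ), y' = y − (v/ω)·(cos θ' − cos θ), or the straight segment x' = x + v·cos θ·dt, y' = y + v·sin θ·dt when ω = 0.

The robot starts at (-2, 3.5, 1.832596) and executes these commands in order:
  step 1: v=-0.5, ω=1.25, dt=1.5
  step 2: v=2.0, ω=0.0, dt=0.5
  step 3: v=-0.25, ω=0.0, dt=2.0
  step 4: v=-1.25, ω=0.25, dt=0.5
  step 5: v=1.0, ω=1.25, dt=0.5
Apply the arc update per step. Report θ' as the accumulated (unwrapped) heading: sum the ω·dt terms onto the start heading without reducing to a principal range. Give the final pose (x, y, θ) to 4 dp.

(-1.5802, 2.9501, 4.4576)

step 1: θ'=3.7076 (R=-0.4000) → pose (-1.3991, 3.2659, 3.7076)
step 2: θ'=3.7076 (straight) → pose (-2.2432, 2.7296, 3.7076)
step 3: θ'=3.7076 (straight) → pose (-1.8211, 2.9978, 3.7076)
step 4: θ'=3.8326 (R=-5.0000) → pose (-1.3159, 3.3650, 3.8326)
step 5: θ'=4.4576 (R=0.8000) → pose (-1.5802, 2.9501, 4.4576)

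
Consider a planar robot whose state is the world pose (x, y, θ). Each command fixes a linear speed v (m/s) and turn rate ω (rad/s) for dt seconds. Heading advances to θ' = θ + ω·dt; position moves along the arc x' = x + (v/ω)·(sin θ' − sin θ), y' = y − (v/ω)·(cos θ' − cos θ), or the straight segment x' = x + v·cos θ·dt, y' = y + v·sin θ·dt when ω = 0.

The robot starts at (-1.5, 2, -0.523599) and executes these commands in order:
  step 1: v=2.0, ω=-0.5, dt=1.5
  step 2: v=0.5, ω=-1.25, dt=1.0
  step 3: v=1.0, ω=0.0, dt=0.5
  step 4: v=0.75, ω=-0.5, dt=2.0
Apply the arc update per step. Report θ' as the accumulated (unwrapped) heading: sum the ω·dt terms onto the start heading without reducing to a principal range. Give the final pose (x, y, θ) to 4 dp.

(-1.6619, -1.1949, -3.5236)

step 1: θ'=-1.2736 (R=-4.0000) → pose (0.3246, -0.2927, -1.2736)
step 2: θ'=-2.5236 (R=-0.4000) → pose (0.1739, -0.7359, -2.5236)
step 3: θ'=-2.5236 (straight) → pose (-0.2336, -1.0256, -2.5236)
step 4: θ'=-3.5236 (R=-1.5000) → pose (-1.6619, -1.1949, -3.5236)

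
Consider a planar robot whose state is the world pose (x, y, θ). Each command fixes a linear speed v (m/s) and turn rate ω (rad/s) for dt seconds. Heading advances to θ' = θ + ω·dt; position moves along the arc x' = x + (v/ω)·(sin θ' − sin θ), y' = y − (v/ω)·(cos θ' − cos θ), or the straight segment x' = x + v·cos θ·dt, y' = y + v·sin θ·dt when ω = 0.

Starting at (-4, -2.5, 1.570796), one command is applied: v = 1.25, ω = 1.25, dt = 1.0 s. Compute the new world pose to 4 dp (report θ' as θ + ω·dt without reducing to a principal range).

θ' = 1.5708 + 1.25·1.0 = 2.8208
R = v/ω = 1.25/1.25 = 1.0000
x' = -4 + 1.0000·(sin 2.8208 − sin 1.5708) = -4.6847
y' = -2.5 − 1.0000·(cos 2.8208 − cos 1.5708) = -1.5510

(-4.6847, -1.5510, 2.8208)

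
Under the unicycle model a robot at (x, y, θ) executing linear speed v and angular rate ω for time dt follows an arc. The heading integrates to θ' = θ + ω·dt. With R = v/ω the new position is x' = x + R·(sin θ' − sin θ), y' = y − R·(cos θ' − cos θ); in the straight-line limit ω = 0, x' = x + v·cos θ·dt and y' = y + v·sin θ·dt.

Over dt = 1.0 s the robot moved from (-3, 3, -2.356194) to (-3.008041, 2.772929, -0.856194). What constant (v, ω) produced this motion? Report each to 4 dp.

v = 0.2500, ω = 1.5000

Δθ = -0.856194 − -2.356194 = 1.500000
ω = Δθ/dt = 1.500000/1.0 = 1.5000
R = −Δy/(cos θ' − cos θ) = 0.1667
v = R·ω = 0.1667·1.5000 = 0.2500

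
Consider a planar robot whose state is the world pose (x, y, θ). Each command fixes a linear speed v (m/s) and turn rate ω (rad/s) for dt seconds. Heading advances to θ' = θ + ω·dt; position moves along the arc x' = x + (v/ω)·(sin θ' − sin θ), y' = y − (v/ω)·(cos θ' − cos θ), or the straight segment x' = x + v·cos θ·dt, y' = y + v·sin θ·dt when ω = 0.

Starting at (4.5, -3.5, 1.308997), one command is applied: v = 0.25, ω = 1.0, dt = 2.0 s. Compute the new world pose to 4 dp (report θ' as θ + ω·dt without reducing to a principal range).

(4.2169, -3.1888, 3.3090)

θ' = 1.3090 + 1.0·2.0 = 3.3090
R = v/ω = 0.25/1.0 = 0.2500
x' = 4.5 + 0.2500·(sin 3.3090 − sin 1.3090) = 4.2169
y' = -3.5 − 0.2500·(cos 3.3090 − cos 1.3090) = -3.1888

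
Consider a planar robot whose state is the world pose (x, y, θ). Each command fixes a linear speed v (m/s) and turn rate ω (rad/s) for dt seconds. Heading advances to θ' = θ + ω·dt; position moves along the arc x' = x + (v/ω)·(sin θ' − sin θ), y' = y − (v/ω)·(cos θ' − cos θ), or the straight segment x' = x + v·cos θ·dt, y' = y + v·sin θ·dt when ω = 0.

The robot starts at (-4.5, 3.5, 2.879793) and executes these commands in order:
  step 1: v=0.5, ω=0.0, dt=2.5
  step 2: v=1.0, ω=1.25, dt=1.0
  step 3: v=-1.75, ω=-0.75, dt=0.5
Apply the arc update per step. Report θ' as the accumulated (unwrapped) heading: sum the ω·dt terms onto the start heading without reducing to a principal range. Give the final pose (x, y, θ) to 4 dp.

(-5.9769, 4.1154, 3.7548)

step 1: θ'=2.8798 (straight) → pose (-5.7074, 3.8235, 2.8798)
step 2: θ'=4.1298 (R=0.8000) → pose (-6.5825, 3.4909, 4.1298)
step 3: θ'=3.7548 (R=2.3333) → pose (-5.9769, 4.1154, 3.7548)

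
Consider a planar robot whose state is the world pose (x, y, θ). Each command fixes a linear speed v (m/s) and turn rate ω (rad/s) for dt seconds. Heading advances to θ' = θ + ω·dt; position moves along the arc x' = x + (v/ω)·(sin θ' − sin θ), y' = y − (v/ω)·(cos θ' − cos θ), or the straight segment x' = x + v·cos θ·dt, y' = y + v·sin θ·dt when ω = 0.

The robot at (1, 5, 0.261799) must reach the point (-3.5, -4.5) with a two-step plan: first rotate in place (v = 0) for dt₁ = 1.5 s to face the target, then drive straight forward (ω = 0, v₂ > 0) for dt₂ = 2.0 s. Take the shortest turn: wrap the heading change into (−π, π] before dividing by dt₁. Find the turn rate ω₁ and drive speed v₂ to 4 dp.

heading to target = atan2(-4.5−5, -3.5−1) = -2.0132
Δθ = wrap(-2.0132 − 0.2618) = -2.2750; ω₁ = Δθ/dt₁ = -1.5166
distance = √((-3.5−1)² + (-4.5−5)²) = 10.5119; v₂ = distance/dt₂ = 5.2559

ω₁ = -1.5166, v₂ = 5.2559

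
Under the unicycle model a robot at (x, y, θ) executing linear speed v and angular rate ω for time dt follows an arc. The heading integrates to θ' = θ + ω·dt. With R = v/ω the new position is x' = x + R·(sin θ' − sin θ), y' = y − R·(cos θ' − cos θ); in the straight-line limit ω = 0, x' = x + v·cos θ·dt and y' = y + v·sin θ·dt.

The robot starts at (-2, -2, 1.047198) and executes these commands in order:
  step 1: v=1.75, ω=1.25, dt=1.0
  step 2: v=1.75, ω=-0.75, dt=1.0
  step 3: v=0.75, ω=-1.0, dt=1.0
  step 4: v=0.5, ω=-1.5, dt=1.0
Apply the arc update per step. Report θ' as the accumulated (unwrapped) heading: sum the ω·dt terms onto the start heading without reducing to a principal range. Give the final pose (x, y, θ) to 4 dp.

step 1: θ'=2.2972 (R=1.4000) → pose (-2.1658, -0.3701, 2.2972)
step 2: θ'=1.5472 (R=-2.3333) → pose (-2.7542, 1.2347, 1.5472)
step 3: θ'=0.5472 (R=-0.7500) → pose (-2.3946, 1.8575, 0.5472)
step 4: θ'=-0.9528 (R=-0.3333) → pose (-1.9495, 1.7659, -0.9528)

(-1.9495, 1.7659, -0.9528)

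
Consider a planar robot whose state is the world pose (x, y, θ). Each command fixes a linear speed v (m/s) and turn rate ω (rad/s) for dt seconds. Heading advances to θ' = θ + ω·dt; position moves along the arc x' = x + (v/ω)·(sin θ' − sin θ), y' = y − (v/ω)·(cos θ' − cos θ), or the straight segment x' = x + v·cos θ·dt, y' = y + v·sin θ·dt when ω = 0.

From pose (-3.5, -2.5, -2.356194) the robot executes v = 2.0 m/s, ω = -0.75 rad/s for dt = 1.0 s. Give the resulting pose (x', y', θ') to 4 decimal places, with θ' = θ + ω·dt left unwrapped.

(-5.2912, -3.2794, -3.1062)

θ' = -2.3562 + -0.75·1.0 = -3.1062
R = v/ω = 2.0/-0.75 = -2.6667
x' = -3.5 + -2.6667·(sin -3.1062 − sin -2.3562) = -5.2912
y' = -2.5 − -2.6667·(cos -3.1062 − cos -2.3562) = -3.2794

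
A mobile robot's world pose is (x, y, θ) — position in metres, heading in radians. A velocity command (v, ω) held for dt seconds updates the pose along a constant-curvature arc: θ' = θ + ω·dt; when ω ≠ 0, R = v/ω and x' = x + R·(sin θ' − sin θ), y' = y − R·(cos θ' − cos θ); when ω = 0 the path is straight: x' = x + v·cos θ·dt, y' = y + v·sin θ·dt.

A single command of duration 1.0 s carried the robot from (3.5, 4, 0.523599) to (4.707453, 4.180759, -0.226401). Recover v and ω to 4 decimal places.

Δθ = -0.226401 − 0.523599 = -0.750000
ω = Δθ/dt = -0.750000/1.0 = -0.7500
R = Δx/(sin θ' − sin θ) = -1.6667
v = R·ω = -1.6667·-0.7500 = 1.2500

v = 1.2500, ω = -0.7500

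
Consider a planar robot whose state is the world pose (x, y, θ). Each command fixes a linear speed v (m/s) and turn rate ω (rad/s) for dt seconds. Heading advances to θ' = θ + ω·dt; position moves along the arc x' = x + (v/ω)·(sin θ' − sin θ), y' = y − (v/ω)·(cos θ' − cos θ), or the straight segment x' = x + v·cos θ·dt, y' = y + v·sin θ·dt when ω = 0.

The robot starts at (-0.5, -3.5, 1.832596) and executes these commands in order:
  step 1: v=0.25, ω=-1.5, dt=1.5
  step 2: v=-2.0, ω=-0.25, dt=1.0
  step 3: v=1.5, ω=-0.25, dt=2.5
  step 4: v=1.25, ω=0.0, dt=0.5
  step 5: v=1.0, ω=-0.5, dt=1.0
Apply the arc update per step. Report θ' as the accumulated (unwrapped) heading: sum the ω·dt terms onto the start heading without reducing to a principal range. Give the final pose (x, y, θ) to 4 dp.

(0.2752, -6.9287, -1.7924)

step 1: θ'=-0.4174 (R=-0.1667) → pose (-0.2714, -3.3045, -0.4174)
step 2: θ'=-0.6674 (R=8.0000) → pose (-1.9799, -2.2748, -0.6674)
step 3: θ'=-1.2924 (R=-6.0000) → pose (0.0754, -5.3385, -1.2924)
step 4: θ'=-1.2924 (straight) → pose (0.2471, -5.9395, -1.2924)
step 5: θ'=-1.7924 (R=-2.0000) → pose (0.2752, -6.9287, -1.7924)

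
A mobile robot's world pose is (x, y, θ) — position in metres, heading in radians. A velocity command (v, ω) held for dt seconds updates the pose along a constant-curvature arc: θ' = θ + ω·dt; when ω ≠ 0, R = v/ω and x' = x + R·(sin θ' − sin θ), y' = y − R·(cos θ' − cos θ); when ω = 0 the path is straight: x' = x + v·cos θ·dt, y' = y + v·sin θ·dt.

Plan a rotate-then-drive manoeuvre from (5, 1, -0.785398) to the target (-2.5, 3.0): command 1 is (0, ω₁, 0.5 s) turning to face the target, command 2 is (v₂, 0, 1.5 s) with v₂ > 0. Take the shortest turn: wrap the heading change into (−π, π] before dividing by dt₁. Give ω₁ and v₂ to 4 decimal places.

heading to target = atan2(3−1, -2.5−5) = 2.8810
Δθ = wrap(2.8810 − -0.7854) = -2.6168; ω₁ = Δθ/dt₁ = -5.2336
distance = √((-2.5−5)² + (3−1)²) = 7.7621; v₂ = distance/dt₂ = 5.1747

ω₁ = -5.2336, v₂ = 5.1747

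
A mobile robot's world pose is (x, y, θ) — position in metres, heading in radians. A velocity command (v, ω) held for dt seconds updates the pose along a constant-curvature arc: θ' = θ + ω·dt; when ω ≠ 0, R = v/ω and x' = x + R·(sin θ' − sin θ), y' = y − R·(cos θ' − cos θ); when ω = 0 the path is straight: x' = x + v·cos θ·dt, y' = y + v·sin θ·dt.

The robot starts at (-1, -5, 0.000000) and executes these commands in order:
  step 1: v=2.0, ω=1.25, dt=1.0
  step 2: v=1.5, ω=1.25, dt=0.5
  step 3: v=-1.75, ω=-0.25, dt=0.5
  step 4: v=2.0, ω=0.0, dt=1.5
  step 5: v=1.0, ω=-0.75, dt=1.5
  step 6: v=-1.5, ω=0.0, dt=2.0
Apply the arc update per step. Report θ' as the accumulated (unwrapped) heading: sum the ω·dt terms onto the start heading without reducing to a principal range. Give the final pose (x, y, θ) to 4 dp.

step 1: θ'=1.2500 (R=1.6000) → pose (0.5184, -3.9045, 1.2500)
step 2: θ'=1.8750 (R=1.2000) → pose (0.5245, -3.1667, 1.8750)
step 3: θ'=1.7500 (R=7.0000) → pose (0.7338, -4.0157, 1.7500)
step 4: θ'=1.7500 (straight) → pose (0.1991, -1.0637, 1.7500)
step 5: θ'=0.6250 (R=-1.3333) → pose (0.7309, 0.2552, 0.6250)
step 6: θ'=0.6250 (straight) → pose (-1.7020, -1.5001, 0.6250)

(-1.7020, -1.5001, 0.6250)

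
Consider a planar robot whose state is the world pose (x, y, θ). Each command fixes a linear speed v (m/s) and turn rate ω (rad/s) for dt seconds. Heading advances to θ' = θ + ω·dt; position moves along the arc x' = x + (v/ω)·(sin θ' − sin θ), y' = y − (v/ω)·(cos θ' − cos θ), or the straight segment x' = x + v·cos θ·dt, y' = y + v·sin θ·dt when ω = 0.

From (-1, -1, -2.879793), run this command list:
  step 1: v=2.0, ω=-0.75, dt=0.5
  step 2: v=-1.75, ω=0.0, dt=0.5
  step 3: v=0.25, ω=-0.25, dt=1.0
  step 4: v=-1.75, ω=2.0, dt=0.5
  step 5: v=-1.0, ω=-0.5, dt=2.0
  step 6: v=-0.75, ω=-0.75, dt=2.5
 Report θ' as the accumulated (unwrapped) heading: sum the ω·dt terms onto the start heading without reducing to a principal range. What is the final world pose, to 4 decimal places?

step 1: θ'=-3.2548 (R=-2.6667) → pose (-1.9914, -1.0738, -3.2548)
step 2: θ'=-3.2548 (straight) → pose (-1.1220, -1.1726, -3.2548)
step 3: θ'=-3.5048 (R=-1.0000) → pose (-1.3643, -1.1138, -3.5048)
step 4: θ'=-2.5048 (R=-0.8750) → pose (-0.5332, -0.9994, -2.5048)
step 5: θ'=-3.5048 (R=2.0000) → pose (1.3666, -0.7379, -3.5048)
step 6: θ'=-5.3798 (R=1.0000) → pose (1.7968, -2.2916, -5.3798)

(1.7968, -2.2916, -5.3798)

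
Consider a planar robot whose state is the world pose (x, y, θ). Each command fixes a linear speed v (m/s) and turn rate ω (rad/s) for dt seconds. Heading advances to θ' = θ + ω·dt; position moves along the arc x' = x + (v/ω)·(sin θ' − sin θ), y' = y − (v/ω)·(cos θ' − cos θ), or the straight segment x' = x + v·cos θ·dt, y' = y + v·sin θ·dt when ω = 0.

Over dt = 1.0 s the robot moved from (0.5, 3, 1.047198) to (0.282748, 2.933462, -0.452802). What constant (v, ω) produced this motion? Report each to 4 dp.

Δθ = -0.452802 − 1.047198 = -1.500000
ω = Δθ/dt = -1.500000/1.0 = -1.5000
R = Δx/(sin θ' − sin θ) = 0.1667
v = R·ω = 0.1667·-1.5000 = -0.2500

v = -0.2500, ω = -1.5000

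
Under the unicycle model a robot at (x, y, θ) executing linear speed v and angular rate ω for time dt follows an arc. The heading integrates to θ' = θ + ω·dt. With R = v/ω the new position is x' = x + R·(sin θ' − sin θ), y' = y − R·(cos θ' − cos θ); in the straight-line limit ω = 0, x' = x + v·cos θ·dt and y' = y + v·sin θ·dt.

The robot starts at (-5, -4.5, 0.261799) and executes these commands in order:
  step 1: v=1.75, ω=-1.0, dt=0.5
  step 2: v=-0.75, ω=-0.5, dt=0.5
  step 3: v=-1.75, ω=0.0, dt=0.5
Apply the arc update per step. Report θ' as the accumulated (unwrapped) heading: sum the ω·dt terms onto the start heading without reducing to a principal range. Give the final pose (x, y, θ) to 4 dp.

(-5.2566, -3.9465, -0.4882)

step 1: θ'=-0.2382 (R=-1.7500) → pose (-4.1341, -4.4898, -0.2382)
step 2: θ'=-0.4882 (R=1.5000) → pose (-4.4838, -4.3569, -0.4882)
step 3: θ'=-0.4882 (straight) → pose (-5.2566, -3.9465, -0.4882)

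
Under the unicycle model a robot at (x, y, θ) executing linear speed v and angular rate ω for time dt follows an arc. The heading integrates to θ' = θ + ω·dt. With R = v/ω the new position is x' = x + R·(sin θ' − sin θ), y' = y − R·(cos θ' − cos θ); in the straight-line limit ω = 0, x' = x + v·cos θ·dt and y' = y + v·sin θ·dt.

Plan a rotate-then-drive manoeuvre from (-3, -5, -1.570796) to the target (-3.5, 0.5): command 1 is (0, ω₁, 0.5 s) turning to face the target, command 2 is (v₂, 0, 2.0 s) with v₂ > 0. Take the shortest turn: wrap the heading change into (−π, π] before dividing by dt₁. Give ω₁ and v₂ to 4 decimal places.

heading to target = atan2(0.5−-5, -3.5−-3) = 1.6615
Δθ = wrap(1.6615 − -1.5708) = -3.0509; ω₁ = Δθ/dt₁ = -6.1019
distance = √((-3.5−-3)² + (0.5−-5)²) = 5.5227; v₂ = distance/dt₂ = 2.7613

ω₁ = -6.1019, v₂ = 2.7613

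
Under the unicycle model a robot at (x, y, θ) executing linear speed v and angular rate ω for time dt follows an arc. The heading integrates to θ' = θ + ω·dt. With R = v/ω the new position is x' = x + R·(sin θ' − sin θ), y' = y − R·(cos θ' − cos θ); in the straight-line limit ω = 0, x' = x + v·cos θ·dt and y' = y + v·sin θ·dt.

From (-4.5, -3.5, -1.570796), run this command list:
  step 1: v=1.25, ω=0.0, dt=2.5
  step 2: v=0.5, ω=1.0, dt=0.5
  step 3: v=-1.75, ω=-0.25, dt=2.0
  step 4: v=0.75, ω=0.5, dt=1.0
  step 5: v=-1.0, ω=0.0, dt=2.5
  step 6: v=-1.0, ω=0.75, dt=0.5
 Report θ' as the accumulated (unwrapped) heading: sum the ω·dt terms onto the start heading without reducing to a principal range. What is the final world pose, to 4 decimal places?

step 1: θ'=-1.5708 (straight) → pose (-4.5000, -6.6250, -1.5708)
step 2: θ'=-1.0708 (R=0.5000) → pose (-4.4388, -6.8647, -1.0708)
step 3: θ'=-1.5708 (R=7.0000) → pose (-5.2957, -3.5087, -1.5708)
step 4: θ'=-1.0708 (R=1.5000) → pose (-5.1121, -4.2279, -1.0708)
step 5: θ'=-1.0708 (straight) → pose (-6.3107, -2.0339, -1.0708)
step 6: θ'=-0.6958 (R=-1.3333) → pose (-6.6261, -1.6498, -0.6958)

(-6.6261, -1.6498, -0.6958)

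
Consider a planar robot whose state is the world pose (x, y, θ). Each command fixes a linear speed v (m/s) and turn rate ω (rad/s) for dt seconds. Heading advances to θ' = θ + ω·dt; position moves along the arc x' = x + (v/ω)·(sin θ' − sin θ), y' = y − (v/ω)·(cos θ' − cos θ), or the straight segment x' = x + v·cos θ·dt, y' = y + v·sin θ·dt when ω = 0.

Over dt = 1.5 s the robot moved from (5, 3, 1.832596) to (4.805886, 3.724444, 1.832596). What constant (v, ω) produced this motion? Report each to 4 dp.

v = 0.5000, ω = 0.0000

Δθ = 1.832596 − 1.832596 = 0.000000
ω = Δθ/dt = 0.000000/1.5 = 0.0000
ω = 0 → v = (Δx·cos θ + Δy·sin θ)/dt = 0.5000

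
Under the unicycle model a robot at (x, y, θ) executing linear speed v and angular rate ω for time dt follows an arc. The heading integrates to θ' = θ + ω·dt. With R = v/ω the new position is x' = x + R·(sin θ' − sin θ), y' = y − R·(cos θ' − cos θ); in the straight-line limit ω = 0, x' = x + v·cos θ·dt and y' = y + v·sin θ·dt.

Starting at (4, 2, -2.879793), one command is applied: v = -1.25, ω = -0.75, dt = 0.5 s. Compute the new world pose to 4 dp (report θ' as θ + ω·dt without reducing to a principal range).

θ' = -2.8798 + -0.75·0.5 = -3.2548
R = v/ω = -1.25/-0.75 = 1.6667
x' = 4 + 1.6667·(sin -3.2548 − sin -2.8798) = 4.6196
y' = 2 − 1.6667·(cos -3.2548 − cos -2.8798) = 2.0461

(4.6196, 2.0461, -3.2548)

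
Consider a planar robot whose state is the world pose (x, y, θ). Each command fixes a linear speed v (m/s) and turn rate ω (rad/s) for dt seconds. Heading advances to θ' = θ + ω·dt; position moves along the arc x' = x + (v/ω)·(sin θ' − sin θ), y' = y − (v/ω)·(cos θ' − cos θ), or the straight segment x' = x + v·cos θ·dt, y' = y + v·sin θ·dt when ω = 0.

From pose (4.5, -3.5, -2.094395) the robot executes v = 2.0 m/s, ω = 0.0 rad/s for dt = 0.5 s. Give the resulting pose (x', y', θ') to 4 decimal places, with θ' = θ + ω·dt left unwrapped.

θ' = -2.0944 + 0.0·0.5 = -2.0944
ω = 0 → straight: x' = 4.5 + 2.0·cos(-2.0944)·0.5 = 4.0000
y' = -3.5 + 2.0·sin(-2.0944)·0.5 = -4.3660

(4.0000, -4.3660, -2.0944)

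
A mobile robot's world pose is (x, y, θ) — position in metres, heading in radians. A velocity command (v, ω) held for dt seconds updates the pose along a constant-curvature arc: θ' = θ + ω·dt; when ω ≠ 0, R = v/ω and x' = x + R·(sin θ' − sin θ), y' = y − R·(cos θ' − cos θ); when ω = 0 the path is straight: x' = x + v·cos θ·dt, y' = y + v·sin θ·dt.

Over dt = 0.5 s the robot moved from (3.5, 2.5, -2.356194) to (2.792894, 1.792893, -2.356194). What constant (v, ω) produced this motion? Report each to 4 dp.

Δθ = -2.356194 − -2.356194 = 0.000000
ω = Δθ/dt = 0.000000/0.5 = 0.0000
ω = 0 → v = (Δx·cos θ + Δy·sin θ)/dt = 2.0000

v = 2.0000, ω = 0.0000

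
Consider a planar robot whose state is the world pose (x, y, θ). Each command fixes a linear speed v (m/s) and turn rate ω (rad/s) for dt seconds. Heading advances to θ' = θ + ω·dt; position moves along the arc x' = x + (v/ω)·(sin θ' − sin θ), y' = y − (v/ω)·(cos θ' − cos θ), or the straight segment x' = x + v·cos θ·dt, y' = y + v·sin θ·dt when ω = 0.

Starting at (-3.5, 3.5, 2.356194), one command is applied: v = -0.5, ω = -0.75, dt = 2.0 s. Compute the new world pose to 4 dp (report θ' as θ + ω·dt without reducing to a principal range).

(-3.4678, 2.5917, 0.8562)

θ' = 2.3562 + -0.75·2.0 = 0.8562
R = v/ω = -0.5/-0.75 = 0.6667
x' = -3.5 + 0.6667·(sin 0.8562 − sin 2.3562) = -3.4678
y' = 3.5 − 0.6667·(cos 0.8562 − cos 2.3562) = 2.5917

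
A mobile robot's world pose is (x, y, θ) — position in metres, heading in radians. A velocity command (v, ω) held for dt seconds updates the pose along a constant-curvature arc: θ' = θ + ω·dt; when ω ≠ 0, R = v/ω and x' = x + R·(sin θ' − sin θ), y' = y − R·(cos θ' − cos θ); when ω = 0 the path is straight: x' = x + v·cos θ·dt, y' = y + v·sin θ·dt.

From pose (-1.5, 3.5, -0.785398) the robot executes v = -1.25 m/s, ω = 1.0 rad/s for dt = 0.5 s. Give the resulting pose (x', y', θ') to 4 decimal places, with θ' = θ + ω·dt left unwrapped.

(-2.0320, 3.8156, -0.2854)

θ' = -0.7854 + 1.0·0.5 = -0.2854
R = v/ω = -1.25/1.0 = -1.2500
x' = -1.5 + -1.2500·(sin -0.2854 − sin -0.7854) = -2.0320
y' = 3.5 − -1.2500·(cos -0.2854 − cos -0.7854) = 3.8156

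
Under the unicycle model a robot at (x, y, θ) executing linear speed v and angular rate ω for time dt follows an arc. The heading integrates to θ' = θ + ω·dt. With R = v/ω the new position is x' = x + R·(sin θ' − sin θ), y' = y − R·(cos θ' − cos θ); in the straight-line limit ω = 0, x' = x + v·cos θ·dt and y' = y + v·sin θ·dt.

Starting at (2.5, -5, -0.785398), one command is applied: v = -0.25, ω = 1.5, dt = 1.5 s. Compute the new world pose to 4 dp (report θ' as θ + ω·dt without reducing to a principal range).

(2.2164, -5.1002, 1.4646)

θ' = -0.7854 + 1.5·1.5 = 1.4646
R = v/ω = -0.25/1.5 = -0.1667
x' = 2.5 + -0.1667·(sin 1.4646 − sin -0.7854) = 2.2164
y' = -5 − -0.1667·(cos 1.4646 − cos -0.7854) = -5.1002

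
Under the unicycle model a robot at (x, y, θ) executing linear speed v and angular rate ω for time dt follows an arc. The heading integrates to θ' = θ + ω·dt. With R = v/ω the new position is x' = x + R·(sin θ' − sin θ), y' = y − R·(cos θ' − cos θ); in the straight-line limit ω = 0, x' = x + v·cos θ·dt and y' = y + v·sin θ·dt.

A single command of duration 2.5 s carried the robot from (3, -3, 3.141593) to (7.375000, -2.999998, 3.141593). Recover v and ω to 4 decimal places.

v = -1.7500, ω = 0.0000

Δθ = 3.141593 − 3.141593 = 0.000000
ω = Δθ/dt = 0.000000/2.5 = 0.0000
ω = 0 → v = (Δx·cos θ + Δy·sin θ)/dt = -1.7500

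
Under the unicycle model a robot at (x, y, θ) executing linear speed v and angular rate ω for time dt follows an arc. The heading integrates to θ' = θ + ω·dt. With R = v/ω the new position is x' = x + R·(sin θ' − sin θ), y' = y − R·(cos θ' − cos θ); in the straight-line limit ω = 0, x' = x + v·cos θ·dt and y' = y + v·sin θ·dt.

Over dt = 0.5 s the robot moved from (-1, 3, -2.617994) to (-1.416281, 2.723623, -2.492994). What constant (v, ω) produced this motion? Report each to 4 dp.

v = 1.0000, ω = 0.2500

Δθ = -2.492994 − -2.617994 = 0.125000
ω = Δθ/dt = 0.125000/0.5 = 0.2500
R = Δx/(sin θ' − sin θ) = 4.0000
v = R·ω = 4.0000·0.2500 = 1.0000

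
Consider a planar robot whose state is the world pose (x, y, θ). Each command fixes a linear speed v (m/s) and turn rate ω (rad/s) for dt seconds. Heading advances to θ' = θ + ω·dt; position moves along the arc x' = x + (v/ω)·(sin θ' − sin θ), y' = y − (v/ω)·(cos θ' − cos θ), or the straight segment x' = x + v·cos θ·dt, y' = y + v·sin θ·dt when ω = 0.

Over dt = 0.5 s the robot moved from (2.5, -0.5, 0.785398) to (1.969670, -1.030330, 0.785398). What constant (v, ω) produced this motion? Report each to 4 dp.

Δθ = 0.785398 − 0.785398 = 0.000000
ω = Δθ/dt = 0.000000/0.5 = 0.0000
ω = 0 → v = (Δx·cos θ + Δy·sin θ)/dt = -1.5000

v = -1.5000, ω = 0.0000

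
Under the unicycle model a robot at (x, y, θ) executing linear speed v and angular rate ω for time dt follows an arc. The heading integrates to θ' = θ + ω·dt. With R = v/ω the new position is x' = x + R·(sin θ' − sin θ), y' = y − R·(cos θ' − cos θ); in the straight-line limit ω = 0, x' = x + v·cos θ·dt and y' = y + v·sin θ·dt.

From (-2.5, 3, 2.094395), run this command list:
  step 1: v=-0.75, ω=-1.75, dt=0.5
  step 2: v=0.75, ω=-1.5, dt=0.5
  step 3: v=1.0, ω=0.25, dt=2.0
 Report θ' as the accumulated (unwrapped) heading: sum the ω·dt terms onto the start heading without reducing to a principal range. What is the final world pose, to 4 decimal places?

(-0.7367, 4.2162, 0.9694)

step 1: θ'=1.2194 (R=0.4286) → pose (-2.4688, 2.6382, 1.2194)
step 2: θ'=0.4694 (R=-0.5000) → pose (-2.2255, 2.9120, 0.4694)
step 3: θ'=0.9694 (R=4.0000) → pose (-0.7367, 4.2162, 0.9694)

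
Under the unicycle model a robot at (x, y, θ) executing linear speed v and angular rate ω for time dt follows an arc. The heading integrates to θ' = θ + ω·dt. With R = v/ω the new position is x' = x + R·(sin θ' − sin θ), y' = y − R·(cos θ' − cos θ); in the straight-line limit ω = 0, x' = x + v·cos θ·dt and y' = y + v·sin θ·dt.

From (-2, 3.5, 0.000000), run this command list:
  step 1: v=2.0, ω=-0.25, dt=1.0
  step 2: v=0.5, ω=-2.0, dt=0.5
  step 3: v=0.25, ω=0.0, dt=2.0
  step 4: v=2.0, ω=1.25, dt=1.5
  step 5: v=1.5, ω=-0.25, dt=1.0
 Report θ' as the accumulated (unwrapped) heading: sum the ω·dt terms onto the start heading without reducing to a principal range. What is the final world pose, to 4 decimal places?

(4.0798, 2.5377, 0.3750)

step 1: θ'=-0.2500 (R=-8.0000) → pose (-0.0208, 3.2513, -0.2500)
step 2: θ'=-1.2500 (R=-0.2500) → pose (0.1546, 3.0879, -1.2500)
step 3: θ'=-1.2500 (straight) → pose (0.3123, 2.6134, -1.2500)
step 4: θ'=0.6250 (R=1.6000) → pose (2.7668, 1.8204, 0.6250)
step 5: θ'=0.3750 (R=-6.0000) → pose (4.0798, 2.5377, 0.3750)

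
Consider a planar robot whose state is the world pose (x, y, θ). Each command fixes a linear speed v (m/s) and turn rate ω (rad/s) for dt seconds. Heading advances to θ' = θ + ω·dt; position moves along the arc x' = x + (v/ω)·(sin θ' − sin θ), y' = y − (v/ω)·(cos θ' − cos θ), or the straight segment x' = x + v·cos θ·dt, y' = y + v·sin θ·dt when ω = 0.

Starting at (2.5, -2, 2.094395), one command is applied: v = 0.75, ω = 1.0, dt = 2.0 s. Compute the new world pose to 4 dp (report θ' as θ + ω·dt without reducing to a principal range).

(1.2392, -1.9404, 4.0944)

θ' = 2.0944 + 1.0·2.0 = 4.0944
R = v/ω = 0.75/1.0 = 0.7500
x' = 2.5 + 0.7500·(sin 4.0944 − sin 2.0944) = 1.2392
y' = -2 − 0.7500·(cos 4.0944 − cos 2.0944) = -1.9404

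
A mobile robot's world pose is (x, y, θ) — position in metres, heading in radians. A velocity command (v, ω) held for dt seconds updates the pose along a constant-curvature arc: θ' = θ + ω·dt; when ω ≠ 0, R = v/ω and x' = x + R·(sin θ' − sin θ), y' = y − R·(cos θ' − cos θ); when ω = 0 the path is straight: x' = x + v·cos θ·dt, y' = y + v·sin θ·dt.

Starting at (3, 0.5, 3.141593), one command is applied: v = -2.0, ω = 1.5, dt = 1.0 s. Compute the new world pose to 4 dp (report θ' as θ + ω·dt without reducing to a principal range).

(4.3300, 1.7390, 4.6416)

θ' = 3.1416 + 1.5·1.0 = 4.6416
R = v/ω = -2.0/1.5 = -1.3333
x' = 3 + -1.3333·(sin 4.6416 − sin 3.1416) = 4.3300
y' = 0.5 − -1.3333·(cos 4.6416 − cos 3.1416) = 1.7390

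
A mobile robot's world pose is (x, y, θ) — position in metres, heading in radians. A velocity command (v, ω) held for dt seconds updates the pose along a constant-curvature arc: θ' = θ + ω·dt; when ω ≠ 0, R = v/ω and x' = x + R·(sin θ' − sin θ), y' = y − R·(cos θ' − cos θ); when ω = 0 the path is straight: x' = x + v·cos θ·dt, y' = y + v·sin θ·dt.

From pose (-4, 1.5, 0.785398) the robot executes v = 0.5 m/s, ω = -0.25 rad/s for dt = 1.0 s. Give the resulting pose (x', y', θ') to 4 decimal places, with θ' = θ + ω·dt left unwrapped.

(-3.6062, 1.8059, 0.5354)

θ' = 0.7854 + -0.25·1.0 = 0.5354
R = v/ω = 0.5/-0.25 = -2.0000
x' = -4 + -2.0000·(sin 0.5354 − sin 0.7854) = -3.6062
y' = 1.5 − -2.0000·(cos 0.5354 − cos 0.7854) = 1.8059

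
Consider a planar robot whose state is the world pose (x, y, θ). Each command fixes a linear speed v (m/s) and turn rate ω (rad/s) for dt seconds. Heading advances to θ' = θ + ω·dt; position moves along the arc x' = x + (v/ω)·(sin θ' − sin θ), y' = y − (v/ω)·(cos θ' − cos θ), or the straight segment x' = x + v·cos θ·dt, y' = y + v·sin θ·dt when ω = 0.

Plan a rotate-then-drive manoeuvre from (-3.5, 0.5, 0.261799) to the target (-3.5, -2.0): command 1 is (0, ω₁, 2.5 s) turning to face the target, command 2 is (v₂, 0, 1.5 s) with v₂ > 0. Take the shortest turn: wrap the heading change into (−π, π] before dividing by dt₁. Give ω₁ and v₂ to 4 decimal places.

ω₁ = -0.7330, v₂ = 1.6667

heading to target = atan2(-2−0.5, -3.5−-3.5) = -1.5708
Δθ = wrap(-1.5708 − 0.2618) = -1.8326; ω₁ = Δθ/dt₁ = -0.7330
distance = √((-3.5−-3.5)² + (-2−0.5)²) = 2.5000; v₂ = distance/dt₂ = 1.6667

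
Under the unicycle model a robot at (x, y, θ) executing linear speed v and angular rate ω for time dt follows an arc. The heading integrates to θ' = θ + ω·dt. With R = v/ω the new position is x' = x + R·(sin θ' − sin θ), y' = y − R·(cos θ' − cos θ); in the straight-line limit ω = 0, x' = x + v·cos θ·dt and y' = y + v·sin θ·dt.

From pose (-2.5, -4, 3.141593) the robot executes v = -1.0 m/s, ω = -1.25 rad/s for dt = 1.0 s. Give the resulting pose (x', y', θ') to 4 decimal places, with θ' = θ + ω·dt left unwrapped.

(-1.7408, -4.5477, 1.8916)

θ' = 3.1416 + -1.25·1.0 = 1.8916
R = v/ω = -1.0/-1.25 = 0.8000
x' = -2.5 + 0.8000·(sin 1.8916 − sin 3.1416) = -1.7408
y' = -4 − 0.8000·(cos 1.8916 − cos 3.1416) = -4.5477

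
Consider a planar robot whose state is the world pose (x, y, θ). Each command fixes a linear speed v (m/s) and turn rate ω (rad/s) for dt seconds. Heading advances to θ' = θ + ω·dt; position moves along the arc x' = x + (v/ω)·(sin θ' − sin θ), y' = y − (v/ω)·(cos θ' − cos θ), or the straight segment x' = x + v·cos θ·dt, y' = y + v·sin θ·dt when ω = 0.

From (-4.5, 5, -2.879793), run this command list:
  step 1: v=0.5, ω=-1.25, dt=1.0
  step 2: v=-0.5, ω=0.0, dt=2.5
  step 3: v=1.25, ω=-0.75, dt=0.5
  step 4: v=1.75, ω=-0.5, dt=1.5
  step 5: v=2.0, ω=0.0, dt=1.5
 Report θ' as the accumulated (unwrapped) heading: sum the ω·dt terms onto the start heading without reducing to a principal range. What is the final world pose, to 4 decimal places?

step 1: θ'=-4.1298 (R=-0.4000) → pose (-4.9375, 5.1663, -4.1298)
step 2: θ'=-4.1298 (straight) → pose (-4.2498, 4.1225, -4.1298)
step 3: θ'=-4.5048 (R=-1.6667) → pose (-4.4890, 4.6960, -4.5048)
step 4: θ'=-5.2548 (R=-3.5000) → pose (-4.0617, 7.2240, -5.2548)
step 5: θ'=-5.2548 (straight) → pose (-2.5132, 9.7934, -5.2548)

(-2.5132, 9.7934, -5.2548)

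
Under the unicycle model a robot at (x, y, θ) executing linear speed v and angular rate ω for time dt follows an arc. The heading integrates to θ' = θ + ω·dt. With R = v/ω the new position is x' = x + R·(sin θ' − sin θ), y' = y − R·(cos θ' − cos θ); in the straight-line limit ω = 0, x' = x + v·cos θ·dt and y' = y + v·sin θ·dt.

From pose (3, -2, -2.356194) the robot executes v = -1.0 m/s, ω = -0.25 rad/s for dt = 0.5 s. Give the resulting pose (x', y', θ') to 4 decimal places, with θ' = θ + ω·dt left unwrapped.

(3.3747, -1.6694, -2.4812)

θ' = -2.3562 + -0.25·0.5 = -2.4812
R = v/ω = -1.0/-0.25 = 4.0000
x' = 3 + 4.0000·(sin -2.4812 − sin -2.3562) = 3.3747
y' = -2 − 4.0000·(cos -2.4812 − cos -2.3562) = -1.6694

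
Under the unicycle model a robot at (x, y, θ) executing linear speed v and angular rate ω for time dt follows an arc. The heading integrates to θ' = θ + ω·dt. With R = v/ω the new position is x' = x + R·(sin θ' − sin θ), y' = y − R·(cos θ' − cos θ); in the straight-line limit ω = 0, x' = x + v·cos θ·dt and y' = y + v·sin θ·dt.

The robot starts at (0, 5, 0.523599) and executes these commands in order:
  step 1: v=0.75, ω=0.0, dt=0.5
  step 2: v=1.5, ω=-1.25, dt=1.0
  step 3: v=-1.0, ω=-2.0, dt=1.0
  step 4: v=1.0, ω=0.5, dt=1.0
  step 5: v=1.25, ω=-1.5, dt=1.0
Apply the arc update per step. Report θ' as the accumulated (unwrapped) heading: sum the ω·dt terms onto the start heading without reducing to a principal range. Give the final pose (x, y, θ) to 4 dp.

step 1: θ'=0.5236 (straight) → pose (0.3248, 5.1875, 0.5236)
step 2: θ'=-0.7264 (R=-1.2000) → pose (1.7218, 5.0454, -0.7264)
step 3: θ'=-2.7264 (R=0.5000) → pose (1.8522, 5.8767, -2.7264)
step 4: θ'=-2.2264 (R=2.0000) → pose (1.0736, 5.2659, -2.2264)
step 5: θ'=-3.7264 (R=-0.8333) → pose (-0.0470, 5.0790, -3.7264)

(-0.0470, 5.0790, -3.7264)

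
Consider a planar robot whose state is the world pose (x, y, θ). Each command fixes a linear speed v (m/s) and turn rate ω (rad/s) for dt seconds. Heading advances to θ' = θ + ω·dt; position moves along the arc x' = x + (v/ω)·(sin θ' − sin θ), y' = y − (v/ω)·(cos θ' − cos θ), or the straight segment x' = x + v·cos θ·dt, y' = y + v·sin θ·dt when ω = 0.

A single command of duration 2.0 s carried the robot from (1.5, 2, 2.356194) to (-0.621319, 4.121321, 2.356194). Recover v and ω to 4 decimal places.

v = 1.5000, ω = 0.0000

Δθ = 2.356194 − 2.356194 = 0.000000
ω = Δθ/dt = 0.000000/2.0 = 0.0000
ω = 0 → v = (Δx·cos θ + Δy·sin θ)/dt = 1.5000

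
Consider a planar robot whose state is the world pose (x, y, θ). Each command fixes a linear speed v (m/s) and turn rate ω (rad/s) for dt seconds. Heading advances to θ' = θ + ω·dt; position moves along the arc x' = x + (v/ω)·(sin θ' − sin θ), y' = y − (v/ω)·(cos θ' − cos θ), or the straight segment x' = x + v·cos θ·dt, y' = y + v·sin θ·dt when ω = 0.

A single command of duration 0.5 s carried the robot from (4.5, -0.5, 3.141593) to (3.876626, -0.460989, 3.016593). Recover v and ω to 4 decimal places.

Δθ = 3.016593 − 3.141593 = -0.125000
ω = Δθ/dt = -0.125000/0.5 = -0.2500
R = Δx/(sin θ' − sin θ) = -5.0000
v = R·ω = -5.0000·-0.2500 = 1.2500

v = 1.2500, ω = -0.2500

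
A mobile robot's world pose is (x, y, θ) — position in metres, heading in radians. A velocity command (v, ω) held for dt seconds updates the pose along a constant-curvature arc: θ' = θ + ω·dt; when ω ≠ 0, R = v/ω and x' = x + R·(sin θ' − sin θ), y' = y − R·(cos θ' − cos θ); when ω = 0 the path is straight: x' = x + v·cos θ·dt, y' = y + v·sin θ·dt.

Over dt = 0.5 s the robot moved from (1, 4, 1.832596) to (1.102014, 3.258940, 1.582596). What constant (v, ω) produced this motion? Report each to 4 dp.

v = -1.5000, ω = -0.5000

Δθ = 1.582596 − 1.832596 = -0.250000
ω = Δθ/dt = -0.250000/0.5 = -0.5000
R = −Δy/(cos θ' − cos θ) = 3.0000
v = R·ω = 3.0000·-0.5000 = -1.5000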